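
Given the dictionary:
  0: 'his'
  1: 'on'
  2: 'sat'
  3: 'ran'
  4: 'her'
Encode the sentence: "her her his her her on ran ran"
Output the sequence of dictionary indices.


Look up each word in the dictionary:
  'her' -> 4
  'her' -> 4
  'his' -> 0
  'her' -> 4
  'her' -> 4
  'on' -> 1
  'ran' -> 3
  'ran' -> 3

Encoded: [4, 4, 0, 4, 4, 1, 3, 3]


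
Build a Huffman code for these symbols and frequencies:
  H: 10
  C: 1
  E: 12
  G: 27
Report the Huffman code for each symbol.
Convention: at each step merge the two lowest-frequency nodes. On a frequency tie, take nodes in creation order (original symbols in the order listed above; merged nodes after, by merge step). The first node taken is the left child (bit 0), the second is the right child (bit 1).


Huffman tree construction:
Step 1: Merge C(1) + H(10) = 11
Step 2: Merge (C+H)(11) + E(12) = 23
Step 3: Merge ((C+H)+E)(23) + G(27) = 50
Read each symbol's code off the tree from the root (left child = 0, right child = 1).

Codes:
  H: 001 (length 3)
  C: 000 (length 3)
  E: 01 (length 2)
  G: 1 (length 1)
Average code length: 84/50 = 1.6800 bits/symbol


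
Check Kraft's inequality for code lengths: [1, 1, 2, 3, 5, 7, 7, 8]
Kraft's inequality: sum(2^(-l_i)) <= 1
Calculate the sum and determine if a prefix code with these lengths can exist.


Sum = 2^(-1) + 2^(-1) + 2^(-2) + 2^(-3) + 2^(-5) + 2^(-7) + 2^(-7) + 2^(-8)
    = 0.5 + 0.5 + 0.25 + 0.125 + 0.03125 + 0.0078125 + 0.0078125 + 0.00390625
    = 365/256 = 1.42578125
Since 1.42578125 > 1, Kraft's inequality is NOT satisfied.
A prefix code with these lengths CANNOT exist.

Kraft sum = 1.42578125. Not satisfied.


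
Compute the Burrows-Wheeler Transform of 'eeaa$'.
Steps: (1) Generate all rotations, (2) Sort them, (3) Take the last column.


Rotations (sorted):
  0: $eeaa -> last char: a
  1: a$eea -> last char: a
  2: aa$ee -> last char: e
  3: eaa$e -> last char: e
  4: eeaa$ -> last char: $


BWT = aaee$


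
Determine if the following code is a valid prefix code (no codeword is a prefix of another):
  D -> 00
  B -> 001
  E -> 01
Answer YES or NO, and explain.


Checking each pair (does one codeword prefix another?):
  D='00' vs B='001': prefix -- VIOLATION

NO -- this is NOT a valid prefix code. D (00) is a prefix of B (001).


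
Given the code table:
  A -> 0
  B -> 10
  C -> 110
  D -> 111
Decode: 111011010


Decoding:
111 -> D
0 -> A
110 -> C
10 -> B


Result: DACB


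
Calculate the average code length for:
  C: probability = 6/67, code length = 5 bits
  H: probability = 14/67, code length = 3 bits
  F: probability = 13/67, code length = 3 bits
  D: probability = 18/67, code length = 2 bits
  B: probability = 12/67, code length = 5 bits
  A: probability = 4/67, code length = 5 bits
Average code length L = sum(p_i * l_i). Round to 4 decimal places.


Weighted contributions p_i * l_i:
  C: (6/67) * 5 = 30/67
  H: (14/67) * 3 = 42/67
  F: (13/67) * 3 = 39/67
  D: (18/67) * 2 = 36/67
  B: (12/67) * 5 = 60/67
  A: (4/67) * 5 = 20/67
Sum = (30 + 42 + 39 + 36 + 60 + 20)/67 = 227/67

L = 227/67 = 3.3881 bits/symbol


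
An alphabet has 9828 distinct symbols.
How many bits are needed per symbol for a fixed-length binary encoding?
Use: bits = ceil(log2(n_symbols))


log2(9828) = 13.2627
Bracket: 2^13 = 8192 < 9828 <= 2^14 = 16384
So ceil(log2(9828)) = 14

bits = ceil(log2(9828)) = ceil(13.2627) = 14 bits


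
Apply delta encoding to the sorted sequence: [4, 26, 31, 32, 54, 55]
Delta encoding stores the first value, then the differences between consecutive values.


First value: 4
Deltas:
  26 - 4 = 22
  31 - 26 = 5
  32 - 31 = 1
  54 - 32 = 22
  55 - 54 = 1


Delta encoded: [4, 22, 5, 1, 22, 1]


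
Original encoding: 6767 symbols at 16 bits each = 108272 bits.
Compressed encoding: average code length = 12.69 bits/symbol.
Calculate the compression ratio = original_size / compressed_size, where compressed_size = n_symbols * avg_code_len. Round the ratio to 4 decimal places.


original_size = n_symbols * orig_bits = 6767 * 16 = 108272 bits
compressed_size = n_symbols * avg_code_len = 6767 * 12.69 = 85873.23 bits
ratio = original_size / compressed_size = 108272 / 85873.23 = 1.2608

Compression ratio = 1.2608


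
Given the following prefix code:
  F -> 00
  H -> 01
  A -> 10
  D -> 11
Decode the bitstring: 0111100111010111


Decoding step by step:
Bits 01 -> H
Bits 11 -> D
Bits 10 -> A
Bits 01 -> H
Bits 11 -> D
Bits 01 -> H
Bits 01 -> H
Bits 11 -> D


Decoded message: HDAHDHHD


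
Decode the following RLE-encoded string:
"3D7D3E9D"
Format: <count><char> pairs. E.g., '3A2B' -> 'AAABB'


Expanding each <count><char> pair:
  3D -> 'DDD'
  7D -> 'DDDDDDD'
  3E -> 'EEE'
  9D -> 'DDDDDDDDD'

Decoded = DDDDDDDDDDEEEDDDDDDDDD


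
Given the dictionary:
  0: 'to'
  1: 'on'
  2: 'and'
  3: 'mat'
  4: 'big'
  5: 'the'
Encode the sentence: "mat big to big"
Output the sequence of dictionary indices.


Look up each word in the dictionary:
  'mat' -> 3
  'big' -> 4
  'to' -> 0
  'big' -> 4

Encoded: [3, 4, 0, 4]


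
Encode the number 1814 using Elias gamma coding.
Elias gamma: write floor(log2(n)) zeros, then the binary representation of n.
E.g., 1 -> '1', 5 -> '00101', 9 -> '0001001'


num_bits = floor(log2(1814)) + 1 = 11
leading_zeros = num_bits - 1 = 10
binary(1814) = 11100010110

Elias gamma(1814) = '0000000000' + '11100010110' = 000000000011100010110 (21 bits)


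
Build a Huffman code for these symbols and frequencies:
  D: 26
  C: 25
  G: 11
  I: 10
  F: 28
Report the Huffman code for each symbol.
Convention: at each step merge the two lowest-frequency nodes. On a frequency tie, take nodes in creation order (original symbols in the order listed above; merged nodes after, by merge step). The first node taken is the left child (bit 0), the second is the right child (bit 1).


Huffman tree construction:
Step 1: Merge I(10) + G(11) = 21
Step 2: Merge (I+G)(21) + C(25) = 46
Step 3: Merge D(26) + F(28) = 54
Step 4: Merge ((I+G)+C)(46) + (D+F)(54) = 100
Read each symbol's code off the tree from the root (left child = 0, right child = 1).

Codes:
  D: 10 (length 2)
  C: 01 (length 2)
  G: 001 (length 3)
  I: 000 (length 3)
  F: 11 (length 2)
Average code length: 221/100 = 2.2100 bits/symbol


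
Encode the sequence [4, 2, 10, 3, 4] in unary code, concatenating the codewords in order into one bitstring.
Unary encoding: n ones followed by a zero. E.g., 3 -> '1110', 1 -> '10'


Encode each number as n ones followed by a terminating 0:
  4 -> 11110 (5 bits)
  2 -> 110 (3 bits)
  10 -> 11111111110 (11 bits)
  3 -> 1110 (4 bits)
  4 -> 11110 (5 bits)
Total length = 5 + 3 + 11 + 4 + 5 = 28 bits.

Unary([4, 2, 10, 3, 4]) = 1111011011111111110111011110 (28 bits)


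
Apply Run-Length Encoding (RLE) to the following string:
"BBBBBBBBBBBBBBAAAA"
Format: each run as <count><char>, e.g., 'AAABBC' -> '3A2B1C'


Scanning runs left to right:
  i=0: run of 'B' x 14 -> '14B'
  i=14: run of 'A' x 4 -> '4A'

RLE = 14B4A


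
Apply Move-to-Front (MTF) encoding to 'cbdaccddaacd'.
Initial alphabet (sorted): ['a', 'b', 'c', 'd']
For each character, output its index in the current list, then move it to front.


MTF encoding:
'c': index 2 in ['a', 'b', 'c', 'd'] -> ['c', 'a', 'b', 'd']
'b': index 2 in ['c', 'a', 'b', 'd'] -> ['b', 'c', 'a', 'd']
'd': index 3 in ['b', 'c', 'a', 'd'] -> ['d', 'b', 'c', 'a']
'a': index 3 in ['d', 'b', 'c', 'a'] -> ['a', 'd', 'b', 'c']
'c': index 3 in ['a', 'd', 'b', 'c'] -> ['c', 'a', 'd', 'b']
'c': index 0 in ['c', 'a', 'd', 'b'] -> ['c', 'a', 'd', 'b']
'd': index 2 in ['c', 'a', 'd', 'b'] -> ['d', 'c', 'a', 'b']
'd': index 0 in ['d', 'c', 'a', 'b'] -> ['d', 'c', 'a', 'b']
'a': index 2 in ['d', 'c', 'a', 'b'] -> ['a', 'd', 'c', 'b']
'a': index 0 in ['a', 'd', 'c', 'b'] -> ['a', 'd', 'c', 'b']
'c': index 2 in ['a', 'd', 'c', 'b'] -> ['c', 'a', 'd', 'b']
'd': index 2 in ['c', 'a', 'd', 'b'] -> ['d', 'c', 'a', 'b']


Output: [2, 2, 3, 3, 3, 0, 2, 0, 2, 0, 2, 2]


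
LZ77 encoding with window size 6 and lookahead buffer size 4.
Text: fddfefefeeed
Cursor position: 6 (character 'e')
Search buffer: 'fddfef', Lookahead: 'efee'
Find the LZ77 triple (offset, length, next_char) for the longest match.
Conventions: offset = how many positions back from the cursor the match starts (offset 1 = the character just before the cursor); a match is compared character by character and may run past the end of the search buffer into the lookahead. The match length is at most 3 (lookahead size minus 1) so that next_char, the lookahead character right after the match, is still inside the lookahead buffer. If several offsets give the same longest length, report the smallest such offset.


Try each offset into the search buffer:
  offset=1 (pos 5, char 'f'): match length 0
  offset=2 (pos 4, char 'e'): match length 3
  offset=3 (pos 3, char 'f'): match length 0
  offset=4 (pos 2, char 'd'): match length 0
  offset=5 (pos 1, char 'd'): match length 0
  offset=6 (pos 0, char 'f'): match length 0
Longest match has length 3 at offset 2.
next_char = character at position 6 + 3 = 9 -> 'e'

Best match: offset=2, length=3 (matching 'efe' starting at position 4)
LZ77 triple: (2, 3, 'e')


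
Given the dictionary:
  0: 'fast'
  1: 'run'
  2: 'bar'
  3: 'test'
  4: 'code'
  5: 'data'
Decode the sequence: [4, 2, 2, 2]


Look up each index in the dictionary:
  4 -> 'code'
  2 -> 'bar'
  2 -> 'bar'
  2 -> 'bar'

Decoded: "code bar bar bar"


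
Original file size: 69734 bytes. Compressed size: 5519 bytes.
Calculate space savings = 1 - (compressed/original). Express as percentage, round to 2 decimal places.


ratio = compressed/original = 5519/69734 = 0.079144
savings = 1 - ratio = 1 - 0.079144 = 0.920856
as a percentage: 0.920856 * 100 = 92.09%

Space savings = 1 - 5519/69734 = 92.09%


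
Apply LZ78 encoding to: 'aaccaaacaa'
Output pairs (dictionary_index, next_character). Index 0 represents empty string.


LZ78 encoding steps:
Dictionary: {0: ''}
Step 1: w='' (idx 0), next='a' -> output (0, 'a'), add 'a' as idx 1
Step 2: w='a' (idx 1), next='c' -> output (1, 'c'), add 'ac' as idx 2
Step 3: w='' (idx 0), next='c' -> output (0, 'c'), add 'c' as idx 3
Step 4: w='a' (idx 1), next='a' -> output (1, 'a'), add 'aa' as idx 4
Step 5: w='ac' (idx 2), next='a' -> output (2, 'a'), add 'aca' as idx 5
Step 6: w='a' (idx 1), end of input -> output (1, '')


Encoded: [(0, 'a'), (1, 'c'), (0, 'c'), (1, 'a'), (2, 'a'), (1, '')]


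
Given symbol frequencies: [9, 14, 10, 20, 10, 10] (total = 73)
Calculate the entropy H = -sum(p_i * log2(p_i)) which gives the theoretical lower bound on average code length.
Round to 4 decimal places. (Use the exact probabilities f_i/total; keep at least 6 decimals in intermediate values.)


Per-symbol terms -p_i * log2(p_i) with p_i = f_i/73:
  p = 9/73 = 0.123288: log2(p) = -3.019900, -p*log2(p) = 0.372316
  p = 14/73 = 0.191781: log2(p) = -2.382470, -p*log2(p) = 0.456912
  p = 10/73 = 0.136986: log2(p) = -2.867896, -p*log2(p) = 0.392863
  p = 20/73 = 0.273973: log2(p) = -1.867896, -p*log2(p) = 0.511752
  p = 10/73 = 0.136986: log2(p) = -2.867896, -p*log2(p) = 0.392863
  p = 10/73 = 0.136986: log2(p) = -2.867896, -p*log2(p) = 0.392863
H = 0.372316 + 0.456912 + 0.392863 + 0.511752 + 0.392863 + 0.392863 = 2.519569

H = 2.5196 bits/symbol


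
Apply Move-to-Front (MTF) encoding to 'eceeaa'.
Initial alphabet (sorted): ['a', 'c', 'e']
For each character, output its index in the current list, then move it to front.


MTF encoding:
'e': index 2 in ['a', 'c', 'e'] -> ['e', 'a', 'c']
'c': index 2 in ['e', 'a', 'c'] -> ['c', 'e', 'a']
'e': index 1 in ['c', 'e', 'a'] -> ['e', 'c', 'a']
'e': index 0 in ['e', 'c', 'a'] -> ['e', 'c', 'a']
'a': index 2 in ['e', 'c', 'a'] -> ['a', 'e', 'c']
'a': index 0 in ['a', 'e', 'c'] -> ['a', 'e', 'c']


Output: [2, 2, 1, 0, 2, 0]


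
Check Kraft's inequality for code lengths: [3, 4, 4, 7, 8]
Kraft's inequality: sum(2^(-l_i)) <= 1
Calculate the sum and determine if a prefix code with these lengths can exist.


Sum = 2^(-3) + 2^(-4) + 2^(-4) + 2^(-7) + 2^(-8)
    = 0.125 + 0.0625 + 0.0625 + 0.0078125 + 0.00390625
    = 67/256 = 0.26171875
Since 0.26171875 <= 1, Kraft's inequality IS satisfied.
A prefix code with these lengths CAN exist.

Kraft sum = 0.26171875. Satisfied.


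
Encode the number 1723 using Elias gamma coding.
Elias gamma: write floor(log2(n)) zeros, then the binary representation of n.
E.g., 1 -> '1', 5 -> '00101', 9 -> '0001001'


num_bits = floor(log2(1723)) + 1 = 11
leading_zeros = num_bits - 1 = 10
binary(1723) = 11010111011

Elias gamma(1723) = '0000000000' + '11010111011' = 000000000011010111011 (21 bits)


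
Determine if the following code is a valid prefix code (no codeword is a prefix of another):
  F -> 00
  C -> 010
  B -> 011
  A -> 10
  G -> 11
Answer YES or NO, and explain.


Checking each pair (does one codeword prefix another?):
  F='00' vs C='010': no prefix
  F='00' vs B='011': no prefix
  F='00' vs A='10': no prefix
  F='00' vs G='11': no prefix
  C='010' vs F='00': no prefix
  C='010' vs B='011': no prefix
  C='010' vs A='10': no prefix
  C='010' vs G='11': no prefix
  B='011' vs F='00': no prefix
  B='011' vs C='010': no prefix
  B='011' vs A='10': no prefix
  B='011' vs G='11': no prefix
  A='10' vs F='00': no prefix
  A='10' vs C='010': no prefix
  A='10' vs B='011': no prefix
  A='10' vs G='11': no prefix
  G='11' vs F='00': no prefix
  G='11' vs C='010': no prefix
  G='11' vs B='011': no prefix
  G='11' vs A='10': no prefix
No violation found over all pairs.

YES -- this is a valid prefix code. No codeword is a prefix of any other codeword.


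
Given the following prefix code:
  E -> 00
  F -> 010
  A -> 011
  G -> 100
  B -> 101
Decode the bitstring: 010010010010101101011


Decoding step by step:
Bits 010 -> F
Bits 010 -> F
Bits 010 -> F
Bits 010 -> F
Bits 101 -> B
Bits 101 -> B
Bits 011 -> A


Decoded message: FFFFBBA


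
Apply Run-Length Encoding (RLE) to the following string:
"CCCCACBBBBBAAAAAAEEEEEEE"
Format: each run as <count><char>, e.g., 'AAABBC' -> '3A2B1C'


Scanning runs left to right:
  i=0: run of 'C' x 4 -> '4C'
  i=4: run of 'A' x 1 -> '1A'
  i=5: run of 'C' x 1 -> '1C'
  i=6: run of 'B' x 5 -> '5B'
  i=11: run of 'A' x 6 -> '6A'
  i=17: run of 'E' x 7 -> '7E'

RLE = 4C1A1C5B6A7E


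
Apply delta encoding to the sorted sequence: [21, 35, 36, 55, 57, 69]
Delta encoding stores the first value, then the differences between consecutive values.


First value: 21
Deltas:
  35 - 21 = 14
  36 - 35 = 1
  55 - 36 = 19
  57 - 55 = 2
  69 - 57 = 12


Delta encoded: [21, 14, 1, 19, 2, 12]


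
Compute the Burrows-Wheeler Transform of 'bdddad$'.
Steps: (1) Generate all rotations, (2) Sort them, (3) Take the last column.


Rotations (sorted):
  0: $bdddad -> last char: d
  1: ad$bddd -> last char: d
  2: bdddad$ -> last char: $
  3: d$bddda -> last char: a
  4: dad$bdd -> last char: d
  5: ddad$bd -> last char: d
  6: dddad$b -> last char: b


BWT = dd$addb


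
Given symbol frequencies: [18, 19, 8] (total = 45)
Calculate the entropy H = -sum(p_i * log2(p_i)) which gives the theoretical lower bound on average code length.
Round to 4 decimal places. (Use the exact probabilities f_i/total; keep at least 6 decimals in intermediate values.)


Per-symbol terms -p_i * log2(p_i) with p_i = f_i/45:
  p = 18/45 = 0.400000: log2(p) = -1.321928, -p*log2(p) = 0.528771
  p = 19/45 = 0.422222: log2(p) = -1.243926, -p*log2(p) = 0.525213
  p = 8/45 = 0.177778: log2(p) = -2.491853, -p*log2(p) = 0.442996
H = 0.528771 + 0.525213 + 0.442996 = 1.496980

H = 1.497 bits/symbol


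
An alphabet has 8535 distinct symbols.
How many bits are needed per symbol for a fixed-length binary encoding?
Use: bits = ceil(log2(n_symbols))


log2(8535) = 13.0592
Bracket: 2^13 = 8192 < 8535 <= 2^14 = 16384
So ceil(log2(8535)) = 14

bits = ceil(log2(8535)) = ceil(13.0592) = 14 bits


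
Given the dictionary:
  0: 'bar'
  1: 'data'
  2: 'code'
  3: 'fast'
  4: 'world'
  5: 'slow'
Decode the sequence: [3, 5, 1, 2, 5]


Look up each index in the dictionary:
  3 -> 'fast'
  5 -> 'slow'
  1 -> 'data'
  2 -> 'code'
  5 -> 'slow'

Decoded: "fast slow data code slow"


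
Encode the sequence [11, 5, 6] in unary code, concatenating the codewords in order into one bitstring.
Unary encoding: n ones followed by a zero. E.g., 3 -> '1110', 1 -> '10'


Encode each number as n ones followed by a terminating 0:
  11 -> 111111111110 (12 bits)
  5 -> 111110 (6 bits)
  6 -> 1111110 (7 bits)
Total length = 12 + 6 + 7 = 25 bits.

Unary([11, 5, 6]) = 1111111111101111101111110 (25 bits)


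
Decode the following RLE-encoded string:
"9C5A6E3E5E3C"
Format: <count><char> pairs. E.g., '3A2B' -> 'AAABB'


Expanding each <count><char> pair:
  9C -> 'CCCCCCCCC'
  5A -> 'AAAAA'
  6E -> 'EEEEEE'
  3E -> 'EEE'
  5E -> 'EEEEE'
  3C -> 'CCC'

Decoded = CCCCCCCCCAAAAAEEEEEEEEEEEEEECCC


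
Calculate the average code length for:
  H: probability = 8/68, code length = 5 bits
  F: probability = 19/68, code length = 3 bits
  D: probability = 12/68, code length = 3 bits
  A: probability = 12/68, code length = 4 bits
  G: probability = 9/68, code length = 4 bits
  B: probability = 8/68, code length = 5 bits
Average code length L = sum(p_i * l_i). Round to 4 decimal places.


Weighted contributions p_i * l_i:
  H: (8/68) * 5 = 40/68
  F: (19/68) * 3 = 57/68
  D: (12/68) * 3 = 36/68
  A: (12/68) * 4 = 48/68
  G: (9/68) * 4 = 36/68
  B: (8/68) * 5 = 40/68
Sum = (40 + 57 + 36 + 48 + 36 + 40)/68 = 257/68

L = 257/68 = 3.7794 bits/symbol


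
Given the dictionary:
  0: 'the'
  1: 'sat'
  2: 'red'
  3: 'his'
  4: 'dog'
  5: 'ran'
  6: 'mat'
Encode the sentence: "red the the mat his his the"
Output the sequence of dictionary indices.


Look up each word in the dictionary:
  'red' -> 2
  'the' -> 0
  'the' -> 0
  'mat' -> 6
  'his' -> 3
  'his' -> 3
  'the' -> 0

Encoded: [2, 0, 0, 6, 3, 3, 0]


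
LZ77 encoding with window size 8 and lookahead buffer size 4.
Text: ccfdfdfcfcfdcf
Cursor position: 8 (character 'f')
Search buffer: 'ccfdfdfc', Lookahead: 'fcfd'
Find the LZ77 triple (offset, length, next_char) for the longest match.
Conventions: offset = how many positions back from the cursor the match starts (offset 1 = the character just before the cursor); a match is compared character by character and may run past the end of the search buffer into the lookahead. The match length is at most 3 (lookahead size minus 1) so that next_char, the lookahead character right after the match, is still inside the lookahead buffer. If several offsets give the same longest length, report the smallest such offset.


Try each offset into the search buffer:
  offset=1 (pos 7, char 'c'): match length 0
  offset=2 (pos 6, char 'f'): match length 3
  offset=3 (pos 5, char 'd'): match length 0
  offset=4 (pos 4, char 'f'): match length 1
  offset=5 (pos 3, char 'd'): match length 0
  offset=6 (pos 2, char 'f'): match length 1
  offset=7 (pos 1, char 'c'): match length 0
  offset=8 (pos 0, char 'c'): match length 0
Longest match has length 3 at offset 2.
next_char = character at position 8 + 3 = 11 -> 'd'

Best match: offset=2, length=3 (matching 'fcf' starting at position 6)
LZ77 triple: (2, 3, 'd')


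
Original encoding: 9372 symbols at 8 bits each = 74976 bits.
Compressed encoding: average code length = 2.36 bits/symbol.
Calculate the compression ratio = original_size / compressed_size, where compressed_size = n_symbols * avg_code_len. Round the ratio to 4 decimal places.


original_size = n_symbols * orig_bits = 9372 * 8 = 74976 bits
compressed_size = n_symbols * avg_code_len = 9372 * 2.36 = 22117.92 bits
ratio = original_size / compressed_size = 74976 / 22117.92 = 3.3898

Compression ratio = 3.3898


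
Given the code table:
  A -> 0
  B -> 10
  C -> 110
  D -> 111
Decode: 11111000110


Decoding:
111 -> D
110 -> C
0 -> A
0 -> A
110 -> C


Result: DCAAC


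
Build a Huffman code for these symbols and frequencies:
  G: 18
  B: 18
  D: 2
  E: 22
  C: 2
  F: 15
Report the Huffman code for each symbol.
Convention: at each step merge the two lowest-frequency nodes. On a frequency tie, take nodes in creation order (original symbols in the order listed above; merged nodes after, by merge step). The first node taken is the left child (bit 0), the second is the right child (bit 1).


Huffman tree construction:
Step 1: Merge D(2) + C(2) = 4
Step 2: Merge (D+C)(4) + F(15) = 19
Step 3: Merge G(18) + B(18) = 36
Step 4: Merge ((D+C)+F)(19) + E(22) = 41
Step 5: Merge (G+B)(36) + (((D+C)+F)+E)(41) = 77
Read each symbol's code off the tree from the root (left child = 0, right child = 1).

Codes:
  G: 00 (length 2)
  B: 01 (length 2)
  D: 1000 (length 4)
  E: 11 (length 2)
  C: 1001 (length 4)
  F: 101 (length 3)
Average code length: 177/77 = 2.2987 bits/symbol


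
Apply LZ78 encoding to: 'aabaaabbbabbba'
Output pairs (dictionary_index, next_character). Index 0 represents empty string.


LZ78 encoding steps:
Dictionary: {0: ''}
Step 1: w='' (idx 0), next='a' -> output (0, 'a'), add 'a' as idx 1
Step 2: w='a' (idx 1), next='b' -> output (1, 'b'), add 'ab' as idx 2
Step 3: w='a' (idx 1), next='a' -> output (1, 'a'), add 'aa' as idx 3
Step 4: w='ab' (idx 2), next='b' -> output (2, 'b'), add 'abb' as idx 4
Step 5: w='' (idx 0), next='b' -> output (0, 'b'), add 'b' as idx 5
Step 6: w='abb' (idx 4), next='b' -> output (4, 'b'), add 'abbb' as idx 6
Step 7: w='a' (idx 1), end of input -> output (1, '')


Encoded: [(0, 'a'), (1, 'b'), (1, 'a'), (2, 'b'), (0, 'b'), (4, 'b'), (1, '')]


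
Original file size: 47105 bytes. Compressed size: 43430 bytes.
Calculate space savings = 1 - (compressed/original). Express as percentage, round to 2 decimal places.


ratio = compressed/original = 43430/47105 = 0.921983
savings = 1 - ratio = 1 - 0.921983 = 0.078017
as a percentage: 0.078017 * 100 = 7.8%

Space savings = 1 - 43430/47105 = 7.8%


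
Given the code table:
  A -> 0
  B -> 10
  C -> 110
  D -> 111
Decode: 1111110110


Decoding:
111 -> D
111 -> D
0 -> A
110 -> C


Result: DDAC


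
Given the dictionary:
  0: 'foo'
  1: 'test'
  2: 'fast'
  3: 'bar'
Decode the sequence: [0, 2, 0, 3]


Look up each index in the dictionary:
  0 -> 'foo'
  2 -> 'fast'
  0 -> 'foo'
  3 -> 'bar'

Decoded: "foo fast foo bar"


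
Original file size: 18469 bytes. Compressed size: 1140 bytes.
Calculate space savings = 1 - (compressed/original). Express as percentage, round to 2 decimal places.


ratio = compressed/original = 1140/18469 = 0.061725
savings = 1 - ratio = 1 - 0.061725 = 0.938275
as a percentage: 0.938275 * 100 = 93.83%

Space savings = 1 - 1140/18469 = 93.83%


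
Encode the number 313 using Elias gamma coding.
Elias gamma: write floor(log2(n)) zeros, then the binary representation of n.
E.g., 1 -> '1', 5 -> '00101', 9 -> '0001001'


num_bits = floor(log2(313)) + 1 = 9
leading_zeros = num_bits - 1 = 8
binary(313) = 100111001

Elias gamma(313) = '00000000' + '100111001' = 00000000100111001 (17 bits)


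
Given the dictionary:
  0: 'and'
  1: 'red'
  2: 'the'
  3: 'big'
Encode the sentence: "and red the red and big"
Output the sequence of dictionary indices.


Look up each word in the dictionary:
  'and' -> 0
  'red' -> 1
  'the' -> 2
  'red' -> 1
  'and' -> 0
  'big' -> 3

Encoded: [0, 1, 2, 1, 0, 3]


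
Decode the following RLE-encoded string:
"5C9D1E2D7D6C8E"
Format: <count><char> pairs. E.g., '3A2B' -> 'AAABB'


Expanding each <count><char> pair:
  5C -> 'CCCCC'
  9D -> 'DDDDDDDDD'
  1E -> 'E'
  2D -> 'DD'
  7D -> 'DDDDDDD'
  6C -> 'CCCCCC'
  8E -> 'EEEEEEEE'

Decoded = CCCCCDDDDDDDDDEDDDDDDDDDCCCCCCEEEEEEEE


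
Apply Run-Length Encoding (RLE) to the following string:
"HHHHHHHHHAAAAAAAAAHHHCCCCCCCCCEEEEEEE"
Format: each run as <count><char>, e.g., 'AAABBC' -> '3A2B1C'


Scanning runs left to right:
  i=0: run of 'H' x 9 -> '9H'
  i=9: run of 'A' x 9 -> '9A'
  i=18: run of 'H' x 3 -> '3H'
  i=21: run of 'C' x 9 -> '9C'
  i=30: run of 'E' x 7 -> '7E'

RLE = 9H9A3H9C7E


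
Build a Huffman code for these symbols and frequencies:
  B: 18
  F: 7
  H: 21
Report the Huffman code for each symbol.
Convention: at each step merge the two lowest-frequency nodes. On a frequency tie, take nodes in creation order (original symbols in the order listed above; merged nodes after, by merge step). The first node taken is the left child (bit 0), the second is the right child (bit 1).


Huffman tree construction:
Step 1: Merge F(7) + B(18) = 25
Step 2: Merge H(21) + (F+B)(25) = 46
Read each symbol's code off the tree from the root (left child = 0, right child = 1).

Codes:
  B: 11 (length 2)
  F: 10 (length 2)
  H: 0 (length 1)
Average code length: 71/46 = 1.5435 bits/symbol


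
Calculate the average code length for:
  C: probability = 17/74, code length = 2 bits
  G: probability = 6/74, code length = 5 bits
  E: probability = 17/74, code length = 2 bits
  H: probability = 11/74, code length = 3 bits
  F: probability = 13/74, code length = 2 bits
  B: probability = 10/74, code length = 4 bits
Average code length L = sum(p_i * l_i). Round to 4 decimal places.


Weighted contributions p_i * l_i:
  C: (17/74) * 2 = 34/74
  G: (6/74) * 5 = 30/74
  E: (17/74) * 2 = 34/74
  H: (11/74) * 3 = 33/74
  F: (13/74) * 2 = 26/74
  B: (10/74) * 4 = 40/74
Sum = (34 + 30 + 34 + 33 + 26 + 40)/74 = 197/74

L = 197/74 = 2.6622 bits/symbol


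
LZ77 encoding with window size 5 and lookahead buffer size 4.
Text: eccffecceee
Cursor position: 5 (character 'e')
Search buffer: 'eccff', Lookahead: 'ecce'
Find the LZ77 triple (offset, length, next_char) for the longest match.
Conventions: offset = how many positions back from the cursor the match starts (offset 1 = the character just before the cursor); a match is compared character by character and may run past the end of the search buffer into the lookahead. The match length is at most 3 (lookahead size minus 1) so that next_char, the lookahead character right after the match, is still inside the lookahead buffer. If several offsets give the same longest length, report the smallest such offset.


Try each offset into the search buffer:
  offset=1 (pos 4, char 'f'): match length 0
  offset=2 (pos 3, char 'f'): match length 0
  offset=3 (pos 2, char 'c'): match length 0
  offset=4 (pos 1, char 'c'): match length 0
  offset=5 (pos 0, char 'e'): match length 3
Longest match has length 3 at offset 5.
next_char = character at position 5 + 3 = 8 -> 'e'

Best match: offset=5, length=3 (matching 'ecc' starting at position 0)
LZ77 triple: (5, 3, 'e')


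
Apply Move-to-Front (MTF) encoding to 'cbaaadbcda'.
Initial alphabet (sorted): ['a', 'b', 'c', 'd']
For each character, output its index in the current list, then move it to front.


MTF encoding:
'c': index 2 in ['a', 'b', 'c', 'd'] -> ['c', 'a', 'b', 'd']
'b': index 2 in ['c', 'a', 'b', 'd'] -> ['b', 'c', 'a', 'd']
'a': index 2 in ['b', 'c', 'a', 'd'] -> ['a', 'b', 'c', 'd']
'a': index 0 in ['a', 'b', 'c', 'd'] -> ['a', 'b', 'c', 'd']
'a': index 0 in ['a', 'b', 'c', 'd'] -> ['a', 'b', 'c', 'd']
'd': index 3 in ['a', 'b', 'c', 'd'] -> ['d', 'a', 'b', 'c']
'b': index 2 in ['d', 'a', 'b', 'c'] -> ['b', 'd', 'a', 'c']
'c': index 3 in ['b', 'd', 'a', 'c'] -> ['c', 'b', 'd', 'a']
'd': index 2 in ['c', 'b', 'd', 'a'] -> ['d', 'c', 'b', 'a']
'a': index 3 in ['d', 'c', 'b', 'a'] -> ['a', 'd', 'c', 'b']


Output: [2, 2, 2, 0, 0, 3, 2, 3, 2, 3]


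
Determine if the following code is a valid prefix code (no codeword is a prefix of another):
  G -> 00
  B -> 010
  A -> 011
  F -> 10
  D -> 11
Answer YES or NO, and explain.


Checking each pair (does one codeword prefix another?):
  G='00' vs B='010': no prefix
  G='00' vs A='011': no prefix
  G='00' vs F='10': no prefix
  G='00' vs D='11': no prefix
  B='010' vs G='00': no prefix
  B='010' vs A='011': no prefix
  B='010' vs F='10': no prefix
  B='010' vs D='11': no prefix
  A='011' vs G='00': no prefix
  A='011' vs B='010': no prefix
  A='011' vs F='10': no prefix
  A='011' vs D='11': no prefix
  F='10' vs G='00': no prefix
  F='10' vs B='010': no prefix
  F='10' vs A='011': no prefix
  F='10' vs D='11': no prefix
  D='11' vs G='00': no prefix
  D='11' vs B='010': no prefix
  D='11' vs A='011': no prefix
  D='11' vs F='10': no prefix
No violation found over all pairs.

YES -- this is a valid prefix code. No codeword is a prefix of any other codeword.


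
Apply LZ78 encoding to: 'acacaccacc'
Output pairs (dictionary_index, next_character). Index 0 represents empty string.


LZ78 encoding steps:
Dictionary: {0: ''}
Step 1: w='' (idx 0), next='a' -> output (0, 'a'), add 'a' as idx 1
Step 2: w='' (idx 0), next='c' -> output (0, 'c'), add 'c' as idx 2
Step 3: w='a' (idx 1), next='c' -> output (1, 'c'), add 'ac' as idx 3
Step 4: w='ac' (idx 3), next='c' -> output (3, 'c'), add 'acc' as idx 4
Step 5: w='acc' (idx 4), end of input -> output (4, '')


Encoded: [(0, 'a'), (0, 'c'), (1, 'c'), (3, 'c'), (4, '')]


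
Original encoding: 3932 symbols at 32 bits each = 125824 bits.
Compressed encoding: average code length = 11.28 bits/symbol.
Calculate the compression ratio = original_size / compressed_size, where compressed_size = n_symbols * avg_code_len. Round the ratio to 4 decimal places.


original_size = n_symbols * orig_bits = 3932 * 32 = 125824 bits
compressed_size = n_symbols * avg_code_len = 3932 * 11.28 = 44352.96 bits
ratio = original_size / compressed_size = 125824 / 44352.96 = 2.8369

Compression ratio = 2.8369


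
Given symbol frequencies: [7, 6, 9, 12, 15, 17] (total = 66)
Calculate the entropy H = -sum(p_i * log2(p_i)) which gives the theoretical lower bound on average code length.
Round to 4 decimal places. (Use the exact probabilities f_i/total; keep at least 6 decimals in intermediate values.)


Per-symbol terms -p_i * log2(p_i) with p_i = f_i/66:
  p = 7/66 = 0.106061: log2(p) = -3.237039, -p*log2(p) = 0.343322
  p = 6/66 = 0.090909: log2(p) = -3.459432, -p*log2(p) = 0.314494
  p = 9/66 = 0.136364: log2(p) = -2.874469, -p*log2(p) = 0.391973
  p = 12/66 = 0.181818: log2(p) = -2.459432, -p*log2(p) = 0.447169
  p = 15/66 = 0.227273: log2(p) = -2.137504, -p*log2(p) = 0.485796
  p = 17/66 = 0.257576: log2(p) = -1.956931, -p*log2(p) = 0.504058
H = 0.343322 + 0.314494 + 0.391973 + 0.447169 + 0.485796 + 0.504058 = 2.486812

H = 2.4868 bits/symbol


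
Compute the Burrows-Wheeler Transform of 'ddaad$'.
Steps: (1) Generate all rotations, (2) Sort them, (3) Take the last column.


Rotations (sorted):
  0: $ddaad -> last char: d
  1: aad$dd -> last char: d
  2: ad$dda -> last char: a
  3: d$ddaa -> last char: a
  4: daad$d -> last char: d
  5: ddaad$ -> last char: $


BWT = ddaad$


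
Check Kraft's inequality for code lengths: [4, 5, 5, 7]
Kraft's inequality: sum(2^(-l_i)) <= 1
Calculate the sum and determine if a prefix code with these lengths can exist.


Sum = 2^(-4) + 2^(-5) + 2^(-5) + 2^(-7)
    = 0.0625 + 0.03125 + 0.03125 + 0.0078125
    = 17/128 = 0.1328125
Since 0.1328125 <= 1, Kraft's inequality IS satisfied.
A prefix code with these lengths CAN exist.

Kraft sum = 0.1328125. Satisfied.


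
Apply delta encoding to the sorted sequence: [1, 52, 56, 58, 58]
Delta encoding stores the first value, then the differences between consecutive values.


First value: 1
Deltas:
  52 - 1 = 51
  56 - 52 = 4
  58 - 56 = 2
  58 - 58 = 0


Delta encoded: [1, 51, 4, 2, 0]


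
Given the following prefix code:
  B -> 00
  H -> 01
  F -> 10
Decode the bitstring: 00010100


Decoding step by step:
Bits 00 -> B
Bits 01 -> H
Bits 01 -> H
Bits 00 -> B


Decoded message: BHHB


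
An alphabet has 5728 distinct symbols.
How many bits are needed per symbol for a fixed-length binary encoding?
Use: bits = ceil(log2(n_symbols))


log2(5728) = 12.4838
Bracket: 2^12 = 4096 < 5728 <= 2^13 = 8192
So ceil(log2(5728)) = 13

bits = ceil(log2(5728)) = ceil(12.4838) = 13 bits


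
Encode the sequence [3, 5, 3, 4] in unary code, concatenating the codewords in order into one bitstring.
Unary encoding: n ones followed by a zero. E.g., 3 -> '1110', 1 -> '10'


Encode each number as n ones followed by a terminating 0:
  3 -> 1110 (4 bits)
  5 -> 111110 (6 bits)
  3 -> 1110 (4 bits)
  4 -> 11110 (5 bits)
Total length = 4 + 6 + 4 + 5 = 19 bits.

Unary([3, 5, 3, 4]) = 1110111110111011110 (19 bits)


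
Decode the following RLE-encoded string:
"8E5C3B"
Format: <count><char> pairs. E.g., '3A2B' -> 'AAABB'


Expanding each <count><char> pair:
  8E -> 'EEEEEEEE'
  5C -> 'CCCCC'
  3B -> 'BBB'

Decoded = EEEEEEEECCCCCBBB


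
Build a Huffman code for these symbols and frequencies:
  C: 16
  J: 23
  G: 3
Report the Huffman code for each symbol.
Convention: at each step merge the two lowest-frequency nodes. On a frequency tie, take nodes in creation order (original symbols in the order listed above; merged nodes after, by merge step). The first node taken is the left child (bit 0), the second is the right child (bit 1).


Huffman tree construction:
Step 1: Merge G(3) + C(16) = 19
Step 2: Merge (G+C)(19) + J(23) = 42
Read each symbol's code off the tree from the root (left child = 0, right child = 1).

Codes:
  C: 01 (length 2)
  J: 1 (length 1)
  G: 00 (length 2)
Average code length: 61/42 = 1.4524 bits/symbol


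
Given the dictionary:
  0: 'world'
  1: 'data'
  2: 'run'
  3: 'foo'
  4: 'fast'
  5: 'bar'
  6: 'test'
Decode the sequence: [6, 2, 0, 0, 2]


Look up each index in the dictionary:
  6 -> 'test'
  2 -> 'run'
  0 -> 'world'
  0 -> 'world'
  2 -> 'run'

Decoded: "test run world world run"


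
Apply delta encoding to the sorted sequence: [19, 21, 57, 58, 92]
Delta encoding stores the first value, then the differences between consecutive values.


First value: 19
Deltas:
  21 - 19 = 2
  57 - 21 = 36
  58 - 57 = 1
  92 - 58 = 34


Delta encoded: [19, 2, 36, 1, 34]


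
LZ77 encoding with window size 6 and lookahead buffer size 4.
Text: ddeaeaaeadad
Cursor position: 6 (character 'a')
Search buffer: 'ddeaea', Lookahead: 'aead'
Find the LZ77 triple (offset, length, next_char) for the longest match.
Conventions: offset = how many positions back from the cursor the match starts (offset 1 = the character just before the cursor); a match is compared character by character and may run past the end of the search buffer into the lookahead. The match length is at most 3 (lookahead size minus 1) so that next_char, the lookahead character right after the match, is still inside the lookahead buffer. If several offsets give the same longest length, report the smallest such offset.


Try each offset into the search buffer:
  offset=1 (pos 5, char 'a'): match length 1
  offset=2 (pos 4, char 'e'): match length 0
  offset=3 (pos 3, char 'a'): match length 3
  offset=4 (pos 2, char 'e'): match length 0
  offset=5 (pos 1, char 'd'): match length 0
  offset=6 (pos 0, char 'd'): match length 0
Longest match has length 3 at offset 3.
next_char = character at position 6 + 3 = 9 -> 'd'

Best match: offset=3, length=3 (matching 'aea' starting at position 3)
LZ77 triple: (3, 3, 'd')


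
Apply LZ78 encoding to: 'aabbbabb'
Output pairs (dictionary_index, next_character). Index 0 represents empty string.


LZ78 encoding steps:
Dictionary: {0: ''}
Step 1: w='' (idx 0), next='a' -> output (0, 'a'), add 'a' as idx 1
Step 2: w='a' (idx 1), next='b' -> output (1, 'b'), add 'ab' as idx 2
Step 3: w='' (idx 0), next='b' -> output (0, 'b'), add 'b' as idx 3
Step 4: w='b' (idx 3), next='a' -> output (3, 'a'), add 'ba' as idx 4
Step 5: w='b' (idx 3), next='b' -> output (3, 'b'), add 'bb' as idx 5


Encoded: [(0, 'a'), (1, 'b'), (0, 'b'), (3, 'a'), (3, 'b')]


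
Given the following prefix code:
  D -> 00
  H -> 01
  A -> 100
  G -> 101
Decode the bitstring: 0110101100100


Decoding step by step:
Bits 01 -> H
Bits 101 -> G
Bits 01 -> H
Bits 100 -> A
Bits 100 -> A


Decoded message: HGHAA


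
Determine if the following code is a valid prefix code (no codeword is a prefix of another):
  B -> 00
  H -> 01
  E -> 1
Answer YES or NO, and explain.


Checking each pair (does one codeword prefix another?):
  B='00' vs H='01': no prefix
  B='00' vs E='1': no prefix
  H='01' vs B='00': no prefix
  H='01' vs E='1': no prefix
  E='1' vs B='00': no prefix
  E='1' vs H='01': no prefix
No violation found over all pairs.

YES -- this is a valid prefix code. No codeword is a prefix of any other codeword.


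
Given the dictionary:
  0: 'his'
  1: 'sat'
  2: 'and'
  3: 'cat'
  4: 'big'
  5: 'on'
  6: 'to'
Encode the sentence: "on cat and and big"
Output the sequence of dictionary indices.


Look up each word in the dictionary:
  'on' -> 5
  'cat' -> 3
  'and' -> 2
  'and' -> 2
  'big' -> 4

Encoded: [5, 3, 2, 2, 4]


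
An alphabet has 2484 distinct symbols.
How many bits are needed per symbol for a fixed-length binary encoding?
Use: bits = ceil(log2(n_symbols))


log2(2484) = 11.2784
Bracket: 2^11 = 2048 < 2484 <= 2^12 = 4096
So ceil(log2(2484)) = 12

bits = ceil(log2(2484)) = ceil(11.2784) = 12 bits


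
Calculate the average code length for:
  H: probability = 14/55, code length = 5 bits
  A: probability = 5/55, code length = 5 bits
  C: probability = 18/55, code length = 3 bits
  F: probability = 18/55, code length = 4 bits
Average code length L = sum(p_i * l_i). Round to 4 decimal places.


Weighted contributions p_i * l_i:
  H: (14/55) * 5 = 70/55
  A: (5/55) * 5 = 25/55
  C: (18/55) * 3 = 54/55
  F: (18/55) * 4 = 72/55
Sum = (70 + 25 + 54 + 72)/55 = 221/55

L = 221/55 = 4.0182 bits/symbol


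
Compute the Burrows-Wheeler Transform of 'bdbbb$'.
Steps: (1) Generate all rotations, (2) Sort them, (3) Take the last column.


Rotations (sorted):
  0: $bdbbb -> last char: b
  1: b$bdbb -> last char: b
  2: bb$bdb -> last char: b
  3: bbb$bd -> last char: d
  4: bdbbb$ -> last char: $
  5: dbbb$b -> last char: b


BWT = bbbd$b


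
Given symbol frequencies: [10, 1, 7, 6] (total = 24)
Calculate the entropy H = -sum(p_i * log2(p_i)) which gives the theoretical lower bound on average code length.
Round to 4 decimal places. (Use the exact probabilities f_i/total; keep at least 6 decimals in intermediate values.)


Per-symbol terms -p_i * log2(p_i) with p_i = f_i/24:
  p = 10/24 = 0.416667: log2(p) = -1.263034, -p*log2(p) = 0.526264
  p = 1/24 = 0.041667: log2(p) = -4.584963, -p*log2(p) = 0.191040
  p = 7/24 = 0.291667: log2(p) = -1.777608, -p*log2(p) = 0.518469
  p = 6/24 = 0.250000: log2(p) = -2.000000, -p*log2(p) = 0.500000
H = 0.526264 + 0.191040 + 0.518469 + 0.500000 = 1.735773

H = 1.7358 bits/symbol


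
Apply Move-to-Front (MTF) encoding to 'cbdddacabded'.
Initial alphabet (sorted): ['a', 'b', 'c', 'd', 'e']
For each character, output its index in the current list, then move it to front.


MTF encoding:
'c': index 2 in ['a', 'b', 'c', 'd', 'e'] -> ['c', 'a', 'b', 'd', 'e']
'b': index 2 in ['c', 'a', 'b', 'd', 'e'] -> ['b', 'c', 'a', 'd', 'e']
'd': index 3 in ['b', 'c', 'a', 'd', 'e'] -> ['d', 'b', 'c', 'a', 'e']
'd': index 0 in ['d', 'b', 'c', 'a', 'e'] -> ['d', 'b', 'c', 'a', 'e']
'd': index 0 in ['d', 'b', 'c', 'a', 'e'] -> ['d', 'b', 'c', 'a', 'e']
'a': index 3 in ['d', 'b', 'c', 'a', 'e'] -> ['a', 'd', 'b', 'c', 'e']
'c': index 3 in ['a', 'd', 'b', 'c', 'e'] -> ['c', 'a', 'd', 'b', 'e']
'a': index 1 in ['c', 'a', 'd', 'b', 'e'] -> ['a', 'c', 'd', 'b', 'e']
'b': index 3 in ['a', 'c', 'd', 'b', 'e'] -> ['b', 'a', 'c', 'd', 'e']
'd': index 3 in ['b', 'a', 'c', 'd', 'e'] -> ['d', 'b', 'a', 'c', 'e']
'e': index 4 in ['d', 'b', 'a', 'c', 'e'] -> ['e', 'd', 'b', 'a', 'c']
'd': index 1 in ['e', 'd', 'b', 'a', 'c'] -> ['d', 'e', 'b', 'a', 'c']


Output: [2, 2, 3, 0, 0, 3, 3, 1, 3, 3, 4, 1]


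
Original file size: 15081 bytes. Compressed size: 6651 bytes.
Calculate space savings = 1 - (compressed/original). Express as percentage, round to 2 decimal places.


ratio = compressed/original = 6651/15081 = 0.441019
savings = 1 - ratio = 1 - 0.441019 = 0.558981
as a percentage: 0.558981 * 100 = 55.9%

Space savings = 1 - 6651/15081 = 55.9%


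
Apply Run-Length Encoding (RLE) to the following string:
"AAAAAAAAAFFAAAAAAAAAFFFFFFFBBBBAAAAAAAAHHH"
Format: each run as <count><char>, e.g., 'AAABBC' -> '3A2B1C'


Scanning runs left to right:
  i=0: run of 'A' x 9 -> '9A'
  i=9: run of 'F' x 2 -> '2F'
  i=11: run of 'A' x 9 -> '9A'
  i=20: run of 'F' x 7 -> '7F'
  i=27: run of 'B' x 4 -> '4B'
  i=31: run of 'A' x 8 -> '8A'
  i=39: run of 'H' x 3 -> '3H'

RLE = 9A2F9A7F4B8A3H
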